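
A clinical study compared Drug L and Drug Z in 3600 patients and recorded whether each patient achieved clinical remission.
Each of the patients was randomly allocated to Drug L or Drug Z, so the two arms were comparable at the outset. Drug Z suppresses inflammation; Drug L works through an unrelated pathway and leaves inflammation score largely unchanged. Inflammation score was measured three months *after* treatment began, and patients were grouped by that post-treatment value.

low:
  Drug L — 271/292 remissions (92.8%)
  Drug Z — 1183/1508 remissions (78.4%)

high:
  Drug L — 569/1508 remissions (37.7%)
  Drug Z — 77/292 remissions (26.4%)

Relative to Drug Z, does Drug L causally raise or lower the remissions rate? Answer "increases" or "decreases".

Inflammation score is downstream of the drug. One should not condition on a consequence of treatment, so the overall rates are the right comparison.
Pooled: Drug L 46.7% vs Drug Z 70.0%; Drug Z is higher overall.

decreases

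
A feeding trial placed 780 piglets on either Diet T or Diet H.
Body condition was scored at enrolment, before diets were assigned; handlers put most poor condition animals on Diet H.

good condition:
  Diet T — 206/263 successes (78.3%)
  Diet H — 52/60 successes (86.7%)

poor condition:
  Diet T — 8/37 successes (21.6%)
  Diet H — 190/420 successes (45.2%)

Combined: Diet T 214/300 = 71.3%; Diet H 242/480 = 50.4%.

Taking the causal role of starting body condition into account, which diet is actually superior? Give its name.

Since starting body condition is a pre-existing factor (not a product of the diet) and it affects the outcome on its own, it is a confounder. The stratified rates, not the pooled rate, identify the causal effect.
Within each level — good condition: 78.3% vs 86.7%; poor condition: 21.6% vs 45.2% — Diet H is higher every time.

Diet H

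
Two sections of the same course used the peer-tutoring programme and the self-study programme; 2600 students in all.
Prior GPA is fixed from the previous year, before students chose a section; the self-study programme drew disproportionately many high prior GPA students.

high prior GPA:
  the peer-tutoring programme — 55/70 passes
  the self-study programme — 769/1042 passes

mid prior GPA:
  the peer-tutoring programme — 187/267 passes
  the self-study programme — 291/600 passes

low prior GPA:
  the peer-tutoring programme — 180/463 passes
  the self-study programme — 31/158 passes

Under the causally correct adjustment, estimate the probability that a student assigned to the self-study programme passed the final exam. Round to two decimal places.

Within every prior GPA band level the peer-tutoring programme has the higher rate, yet pooled the self-study programme does — Simpson's reversal.
Since prior GPA band is a pre-existing factor (not a product of the teaching method) and it affects the outcome on its own, it is a confounder. The stratified rates, not the pooled rate, identify the causal effect.
Standardising the self-study programme to the population prior GPA band mix: 0.428·769/1042 + 0.333·291/600 + 0.239·31/158 = 0.524.

0.52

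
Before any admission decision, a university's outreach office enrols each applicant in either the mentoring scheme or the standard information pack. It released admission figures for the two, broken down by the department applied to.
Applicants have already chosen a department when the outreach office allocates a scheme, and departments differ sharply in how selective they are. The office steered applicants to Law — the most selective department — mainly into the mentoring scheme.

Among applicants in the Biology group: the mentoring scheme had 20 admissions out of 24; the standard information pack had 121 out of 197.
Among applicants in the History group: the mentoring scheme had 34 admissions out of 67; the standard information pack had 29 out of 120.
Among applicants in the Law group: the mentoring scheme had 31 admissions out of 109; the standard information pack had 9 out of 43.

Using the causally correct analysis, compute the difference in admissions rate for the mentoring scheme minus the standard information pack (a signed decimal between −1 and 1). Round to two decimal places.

+0.20

Here department is a common cause — it drives both which outreach scheme a case falls under and the outcome. The crude comparison mixes populations; the stratum-specific rates are the causally relevant ones.
Adjusting over the population distribution of department: 0.395·(0.833−0.614) + 0.334·(0.507−0.242) + 0.271·(0.284−0.209) = +0.196.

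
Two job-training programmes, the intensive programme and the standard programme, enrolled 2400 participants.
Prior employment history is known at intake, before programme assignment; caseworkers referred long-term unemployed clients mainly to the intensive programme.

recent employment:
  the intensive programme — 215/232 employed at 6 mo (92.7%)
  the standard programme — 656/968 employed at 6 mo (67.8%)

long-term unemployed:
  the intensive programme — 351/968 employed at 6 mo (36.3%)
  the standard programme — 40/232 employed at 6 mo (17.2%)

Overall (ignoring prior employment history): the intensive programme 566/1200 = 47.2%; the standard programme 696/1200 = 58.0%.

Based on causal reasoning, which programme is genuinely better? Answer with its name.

the intensive programme

Within every prior employment history level the intensive programme has the higher rate, yet pooled the standard programme does — Simpson's reversal.
Here prior employment history is a common cause — it drives both which programme a case falls under and the outcome. The crude comparison mixes populations; the stratum-specific rates are the causally relevant ones.
Within each level — recent employment: 92.7% vs 67.8%; long-term unemployed: 36.3% vs 17.2% — the intensive programme is higher every time.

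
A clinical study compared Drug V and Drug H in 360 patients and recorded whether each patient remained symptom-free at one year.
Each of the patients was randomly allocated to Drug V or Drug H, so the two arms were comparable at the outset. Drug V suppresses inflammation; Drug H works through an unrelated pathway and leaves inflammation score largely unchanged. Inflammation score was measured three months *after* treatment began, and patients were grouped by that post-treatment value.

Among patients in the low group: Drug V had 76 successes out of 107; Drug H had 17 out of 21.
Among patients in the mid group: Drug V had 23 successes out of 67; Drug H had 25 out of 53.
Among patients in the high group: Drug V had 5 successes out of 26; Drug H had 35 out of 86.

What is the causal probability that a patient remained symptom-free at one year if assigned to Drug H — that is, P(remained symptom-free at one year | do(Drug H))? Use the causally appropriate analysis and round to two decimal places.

Within every inflammation score level Drug H has the higher rate, yet pooled Drug V does — Simpson's reversal.
Inflammation score here is a post-treatment variable shaped by the drug; conditioning on it would introduce bias rather than remove it. The overall comparison is the causal one.
So P(outcome | do(Drug H)) is just the pooled rate for Drug H: 77/160 = 0.481.

0.48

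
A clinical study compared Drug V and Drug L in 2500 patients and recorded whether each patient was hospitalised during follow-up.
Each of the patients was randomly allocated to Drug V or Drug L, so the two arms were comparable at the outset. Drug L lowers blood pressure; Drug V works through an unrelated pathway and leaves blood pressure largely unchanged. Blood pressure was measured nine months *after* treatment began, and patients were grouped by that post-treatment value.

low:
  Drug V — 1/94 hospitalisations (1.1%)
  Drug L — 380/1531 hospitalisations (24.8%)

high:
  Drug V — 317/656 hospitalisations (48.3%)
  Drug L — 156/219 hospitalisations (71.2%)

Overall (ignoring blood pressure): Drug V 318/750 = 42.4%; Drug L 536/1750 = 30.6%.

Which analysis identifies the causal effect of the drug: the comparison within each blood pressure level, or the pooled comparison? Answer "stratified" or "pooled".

pooled

Blood pressure is recorded after the drug and is itself shifted by it — it sits on the causal path from drug to outcome. Conditioning on a mediator would strip out part of the effect we want; the pooled comparison gives the total causal effect.
Pooled: Drug V 42.4% vs Drug L 30.6%; Drug L is lower overall.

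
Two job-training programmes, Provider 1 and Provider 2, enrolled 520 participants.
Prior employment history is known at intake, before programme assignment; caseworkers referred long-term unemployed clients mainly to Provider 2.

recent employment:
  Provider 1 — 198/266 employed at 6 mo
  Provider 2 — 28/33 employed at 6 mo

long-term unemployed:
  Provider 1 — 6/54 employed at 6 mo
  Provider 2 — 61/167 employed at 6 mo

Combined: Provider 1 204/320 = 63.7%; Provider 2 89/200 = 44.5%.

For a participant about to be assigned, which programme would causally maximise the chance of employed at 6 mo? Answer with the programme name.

The stratified and pooled comparisons disagree (Provider 2 wins within each prior employment history; Provider 1 wins overall), so the answer turns on the causal role of prior employment history.
Prior employment history is set before the programme has any effect — it is not caused by the programme — and it independently drives the outcome. That makes it a confounder, so the causal comparison is within prior employment history levels.
Within each level — recent employment: 74.4% vs 84.8%; long-term unemployed: 11.1% vs 36.5% — Provider 2 is higher every time.

Provider 2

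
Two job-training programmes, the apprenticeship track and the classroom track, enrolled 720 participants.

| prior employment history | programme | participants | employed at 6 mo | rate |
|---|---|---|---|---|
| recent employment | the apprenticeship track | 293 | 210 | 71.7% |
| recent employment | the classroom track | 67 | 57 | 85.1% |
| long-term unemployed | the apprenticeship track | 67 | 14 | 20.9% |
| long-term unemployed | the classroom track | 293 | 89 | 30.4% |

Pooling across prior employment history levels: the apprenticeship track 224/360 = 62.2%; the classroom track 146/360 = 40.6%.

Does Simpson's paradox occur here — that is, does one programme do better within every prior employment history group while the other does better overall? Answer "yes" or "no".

yes

Within each prior employment history level (recent employment 71.7% vs 85.1%; long-term unemployed 20.9% vs 30.4%), the classroom track has the higher rate every time. Pooled: 62.2% vs 40.6% — the apprenticeship track has the higher rate overall. The two comparisons disagree.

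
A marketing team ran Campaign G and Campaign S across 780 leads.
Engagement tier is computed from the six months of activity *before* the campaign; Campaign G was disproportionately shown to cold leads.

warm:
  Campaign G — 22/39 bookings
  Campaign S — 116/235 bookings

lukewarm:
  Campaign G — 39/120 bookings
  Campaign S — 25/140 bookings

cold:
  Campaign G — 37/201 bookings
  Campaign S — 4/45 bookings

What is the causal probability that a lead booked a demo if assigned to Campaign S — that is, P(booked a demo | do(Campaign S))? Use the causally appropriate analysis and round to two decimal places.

0.26

Within every engagement tier level Campaign G has the higher rate, yet pooled Campaign S does — Simpson's reversal.
Engagement tier satisfies the back-door criterion: it is not a descendant of the campaign, and it blocks the spurious path from campaign to outcome. Adjusting for it (i.e., using the within-engagement tier rates) gives the causal effect.
Standardising Campaign S to the population engagement tier mix: 0.351·116/235 + 0.333·25/140 + 0.315·4/45 = 0.261.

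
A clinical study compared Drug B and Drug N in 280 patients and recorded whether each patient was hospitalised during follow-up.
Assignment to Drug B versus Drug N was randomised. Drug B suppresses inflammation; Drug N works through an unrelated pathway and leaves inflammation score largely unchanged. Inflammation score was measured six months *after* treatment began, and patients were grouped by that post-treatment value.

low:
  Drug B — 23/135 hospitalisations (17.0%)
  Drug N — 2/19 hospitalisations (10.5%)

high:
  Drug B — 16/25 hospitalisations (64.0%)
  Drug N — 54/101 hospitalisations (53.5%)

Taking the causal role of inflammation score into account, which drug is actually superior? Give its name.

The distribution of inflammation score is itself part of what the drug does — it is an intermediate outcome. Holding it fixed would remove that part of the effect; the total effect is the pooled difference.
Pooled: Drug B 24.4% vs Drug N 46.7%; Drug B is lower overall.

Drug B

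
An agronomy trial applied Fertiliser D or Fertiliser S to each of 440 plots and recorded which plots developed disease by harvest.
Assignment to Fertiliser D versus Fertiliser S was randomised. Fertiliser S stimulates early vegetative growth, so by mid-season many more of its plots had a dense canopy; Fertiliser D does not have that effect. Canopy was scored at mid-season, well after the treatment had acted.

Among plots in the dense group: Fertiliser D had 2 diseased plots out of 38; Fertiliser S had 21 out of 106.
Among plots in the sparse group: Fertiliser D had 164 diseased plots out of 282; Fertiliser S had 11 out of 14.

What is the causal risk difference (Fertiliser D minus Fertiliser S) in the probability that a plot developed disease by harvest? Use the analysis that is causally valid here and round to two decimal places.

Within every mid-season canopy level Fertiliser D has the lower rate, yet pooled Fertiliser S does — Simpson's reversal.
Mid-season canopy is downstream of the fertiliser. One should not condition on a consequence of treatment, so the overall rates are the right comparison.
The causal difference is the pooled difference: 0.519 − 0.267 = +0.252.

+0.25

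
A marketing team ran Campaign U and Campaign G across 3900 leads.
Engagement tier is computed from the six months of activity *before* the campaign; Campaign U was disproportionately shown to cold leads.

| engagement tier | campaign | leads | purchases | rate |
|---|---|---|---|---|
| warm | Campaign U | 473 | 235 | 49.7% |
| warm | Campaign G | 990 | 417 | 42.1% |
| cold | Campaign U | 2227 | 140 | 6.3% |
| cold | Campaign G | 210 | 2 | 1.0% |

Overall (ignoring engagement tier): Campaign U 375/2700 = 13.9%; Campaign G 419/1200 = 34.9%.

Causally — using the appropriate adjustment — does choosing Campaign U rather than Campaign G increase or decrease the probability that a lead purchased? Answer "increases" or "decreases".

Engagement tier differs across campaigns for reasons unrelated to any effect of the campaign itself, and it separately predicts the outcome — a classic confounder. We must compare within engagement tier levels.
Within each level — warm: 49.7% vs 42.1%; cold: 6.3% vs 1.0% — Campaign U is higher every time.

increases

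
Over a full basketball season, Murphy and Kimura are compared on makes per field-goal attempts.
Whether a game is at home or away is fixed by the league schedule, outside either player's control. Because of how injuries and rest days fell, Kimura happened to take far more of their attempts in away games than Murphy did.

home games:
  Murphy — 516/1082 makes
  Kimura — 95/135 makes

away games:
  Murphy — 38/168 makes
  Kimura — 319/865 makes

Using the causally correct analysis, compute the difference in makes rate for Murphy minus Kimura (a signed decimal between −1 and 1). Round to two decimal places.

Within every game venue level Kimura has the higher rate, yet pooled Murphy does — Simpson's reversal.
Nothing the player does changes game venue; the imbalance is an allocation artefact. With game venue also predicting the outcome, the pooled figure is confounded, and the within-stratum comparison is the causal one.
Adjusting over the population distribution of game venue: 0.541·(0.477−0.704) + 0.459·(0.226−0.369) = -0.188.

-0.19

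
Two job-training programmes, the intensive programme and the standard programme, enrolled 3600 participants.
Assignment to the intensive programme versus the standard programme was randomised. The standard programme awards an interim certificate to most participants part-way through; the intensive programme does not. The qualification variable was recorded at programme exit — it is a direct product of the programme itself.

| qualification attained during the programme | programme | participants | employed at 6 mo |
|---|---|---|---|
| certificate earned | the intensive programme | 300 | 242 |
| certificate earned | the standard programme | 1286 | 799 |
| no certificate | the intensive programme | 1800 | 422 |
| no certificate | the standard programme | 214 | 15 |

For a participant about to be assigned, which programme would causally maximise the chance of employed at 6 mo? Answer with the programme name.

the standard programme

Because the programme influences qualification attained during the programme, qualification attained during the programme is a post-treatment mediator, not a confounder. Stratifying on it would bias the estimate; the causal effect is the crude pooled difference.
Pooled: the intensive programme 31.6% vs the standard programme 54.3%; the standard programme is higher overall.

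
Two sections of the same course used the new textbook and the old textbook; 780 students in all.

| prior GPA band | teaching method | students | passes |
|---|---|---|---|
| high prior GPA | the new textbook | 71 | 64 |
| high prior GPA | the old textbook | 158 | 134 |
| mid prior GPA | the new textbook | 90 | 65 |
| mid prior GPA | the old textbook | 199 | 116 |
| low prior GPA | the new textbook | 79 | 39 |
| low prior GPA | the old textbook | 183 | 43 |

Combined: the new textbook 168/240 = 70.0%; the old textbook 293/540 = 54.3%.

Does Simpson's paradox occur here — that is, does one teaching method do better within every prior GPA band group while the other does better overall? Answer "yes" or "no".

Within each prior GPA band level (high prior GPA 90.1% vs 84.8%; mid prior GPA 72.2% vs 58.3%; low prior GPA 49.4% vs 23.5%), the new textbook has the higher rate every time. Pooled: 70.0% vs 54.3% — the new textbook has the higher rate overall. They agree.

no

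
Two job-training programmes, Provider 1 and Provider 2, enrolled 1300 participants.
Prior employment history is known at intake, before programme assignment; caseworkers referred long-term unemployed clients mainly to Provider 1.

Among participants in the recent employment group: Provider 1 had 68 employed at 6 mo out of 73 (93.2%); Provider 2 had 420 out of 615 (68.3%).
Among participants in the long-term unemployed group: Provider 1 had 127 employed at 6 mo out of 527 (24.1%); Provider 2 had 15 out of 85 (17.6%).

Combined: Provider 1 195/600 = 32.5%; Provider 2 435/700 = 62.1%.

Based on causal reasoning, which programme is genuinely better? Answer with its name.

Since prior employment history is a pre-existing factor (not a product of the programme) and it affects the outcome on its own, it is a confounder. The stratified rates, not the pooled rate, identify the causal effect.
Within each level — recent employment: 93.2% vs 68.3%; long-term unemployed: 24.1% vs 17.6% — Provider 1 is higher every time.

Provider 1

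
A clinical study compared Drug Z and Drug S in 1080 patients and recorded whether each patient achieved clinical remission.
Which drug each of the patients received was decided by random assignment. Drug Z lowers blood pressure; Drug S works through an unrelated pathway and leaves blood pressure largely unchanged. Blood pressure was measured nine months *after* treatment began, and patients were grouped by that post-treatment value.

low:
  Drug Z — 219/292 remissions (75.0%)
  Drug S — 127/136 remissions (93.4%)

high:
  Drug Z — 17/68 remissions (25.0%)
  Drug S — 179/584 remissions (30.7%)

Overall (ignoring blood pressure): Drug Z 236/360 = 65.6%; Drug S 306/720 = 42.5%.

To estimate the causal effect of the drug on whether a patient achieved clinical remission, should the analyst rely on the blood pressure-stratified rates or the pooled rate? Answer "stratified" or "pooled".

pooled

The stratified and pooled comparisons disagree (Drug S wins within each blood pressure; Drug Z wins overall), so the answer turns on the causal role of blood pressure.
Because the drug influences blood pressure, blood pressure is a post-treatment mediator, not a confounder. Stratifying on it would bias the estimate; the causal effect is the crude pooled difference.
Pooled: Drug Z 65.6% vs Drug S 42.5%; Drug Z is higher overall.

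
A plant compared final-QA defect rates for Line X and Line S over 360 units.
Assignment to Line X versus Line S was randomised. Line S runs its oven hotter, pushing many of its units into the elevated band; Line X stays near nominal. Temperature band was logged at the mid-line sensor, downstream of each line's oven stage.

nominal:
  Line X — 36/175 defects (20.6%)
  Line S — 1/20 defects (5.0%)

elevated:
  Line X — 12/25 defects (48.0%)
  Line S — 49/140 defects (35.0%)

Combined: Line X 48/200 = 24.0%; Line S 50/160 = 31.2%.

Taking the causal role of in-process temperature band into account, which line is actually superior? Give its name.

Line S is lower inside every in-process temperature band stratum but Line X is lower in aggregate. Whether to stratify depends on how in-process temperature band relates to the line.
In-process temperature band is recorded after the line and is itself shifted by it — it sits on the causal path from line to outcome. Conditioning on a mediator would strip out part of the effect we want; the pooled comparison gives the total causal effect.
Pooled: Line X 24.0% vs Line S 31.2%; Line X is lower overall.

Line X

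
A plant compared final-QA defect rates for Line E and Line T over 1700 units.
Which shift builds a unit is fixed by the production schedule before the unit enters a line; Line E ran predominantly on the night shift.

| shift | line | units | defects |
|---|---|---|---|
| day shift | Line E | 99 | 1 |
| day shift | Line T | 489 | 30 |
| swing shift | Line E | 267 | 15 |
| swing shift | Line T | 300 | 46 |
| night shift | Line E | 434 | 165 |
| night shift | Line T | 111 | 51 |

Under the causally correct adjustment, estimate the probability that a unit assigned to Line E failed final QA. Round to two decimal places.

The shift-specific comparison favours Line E throughout, but the pooled figures favour Line T. The question is whether to condition on shift.
Shift is set before the line has any effect — it is not caused by the line — and it independently drives the outcome. That makes it a confounder, so the causal comparison is within shift levels.
Standardising Line E to the population shift mix: 0.346·1/99 + 0.334·15/267 + 0.321·165/434 = 0.144.

0.14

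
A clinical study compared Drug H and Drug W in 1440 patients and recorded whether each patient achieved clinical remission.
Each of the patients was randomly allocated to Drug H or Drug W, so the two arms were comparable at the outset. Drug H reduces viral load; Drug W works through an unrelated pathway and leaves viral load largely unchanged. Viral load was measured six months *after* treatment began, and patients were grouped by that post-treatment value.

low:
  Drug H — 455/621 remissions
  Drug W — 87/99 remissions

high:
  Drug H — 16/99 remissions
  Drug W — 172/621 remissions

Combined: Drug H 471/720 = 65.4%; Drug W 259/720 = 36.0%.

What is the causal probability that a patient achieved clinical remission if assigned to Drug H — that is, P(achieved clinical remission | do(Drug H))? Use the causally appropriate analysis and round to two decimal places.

The stratified and pooled comparisons disagree (Drug W wins within each viral load; Drug H wins overall), so the answer turns on the causal role of viral load.
Viral load is downstream of the drug. One should not condition on a consequence of treatment, so the overall rates are the right comparison.
So P(outcome | do(Drug H)) is just the pooled rate for Drug H: 471/720 = 0.654.

0.65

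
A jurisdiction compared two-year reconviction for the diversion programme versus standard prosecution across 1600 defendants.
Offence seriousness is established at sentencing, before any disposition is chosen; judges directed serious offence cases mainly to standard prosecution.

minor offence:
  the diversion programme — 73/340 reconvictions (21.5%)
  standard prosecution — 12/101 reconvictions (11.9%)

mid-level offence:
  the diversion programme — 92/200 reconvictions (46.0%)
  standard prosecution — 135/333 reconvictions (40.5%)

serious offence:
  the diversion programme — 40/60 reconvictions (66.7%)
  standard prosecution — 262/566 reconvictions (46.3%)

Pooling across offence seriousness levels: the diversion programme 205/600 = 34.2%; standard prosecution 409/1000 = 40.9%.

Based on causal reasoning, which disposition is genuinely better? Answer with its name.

Since offence seriousness is a pre-existing factor (not a product of the disposition) and it affects the outcome on its own, it is a confounder. The stratified rates, not the pooled rate, identify the causal effect.
Within each level — minor offence: 21.5% vs 11.9%; mid-level offence: 46.0% vs 40.5%; serious offence: 66.7% vs 46.3% — standard prosecution is lower every time.

standard prosecution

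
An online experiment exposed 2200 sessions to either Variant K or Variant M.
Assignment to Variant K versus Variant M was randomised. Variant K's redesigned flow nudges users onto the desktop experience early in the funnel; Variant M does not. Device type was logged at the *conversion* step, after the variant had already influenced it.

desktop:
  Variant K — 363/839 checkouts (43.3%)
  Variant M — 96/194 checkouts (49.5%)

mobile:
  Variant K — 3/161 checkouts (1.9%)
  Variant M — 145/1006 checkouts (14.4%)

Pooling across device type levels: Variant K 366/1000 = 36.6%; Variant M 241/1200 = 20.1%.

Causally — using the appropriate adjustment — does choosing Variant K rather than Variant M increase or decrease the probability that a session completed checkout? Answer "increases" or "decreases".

Device type here is a post-treatment variable shaped by the variant; conditioning on it would introduce bias rather than remove it. The overall comparison is the causal one.
Pooled: Variant K 36.6% vs Variant M 20.1%; Variant K is higher overall.

increases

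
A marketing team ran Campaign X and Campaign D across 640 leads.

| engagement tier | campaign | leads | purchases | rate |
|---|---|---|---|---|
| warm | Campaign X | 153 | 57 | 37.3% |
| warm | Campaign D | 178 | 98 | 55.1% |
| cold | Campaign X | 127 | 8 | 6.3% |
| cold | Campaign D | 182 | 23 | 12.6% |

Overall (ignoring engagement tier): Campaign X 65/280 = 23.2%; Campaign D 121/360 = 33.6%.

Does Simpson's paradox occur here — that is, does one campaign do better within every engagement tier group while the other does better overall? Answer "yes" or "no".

Within each engagement tier level (warm 37.3% vs 55.1%; cold 6.3% vs 12.6%), Campaign D has the higher rate every time. Pooled: 23.2% vs 33.6% — Campaign D has the higher rate overall. They agree.

no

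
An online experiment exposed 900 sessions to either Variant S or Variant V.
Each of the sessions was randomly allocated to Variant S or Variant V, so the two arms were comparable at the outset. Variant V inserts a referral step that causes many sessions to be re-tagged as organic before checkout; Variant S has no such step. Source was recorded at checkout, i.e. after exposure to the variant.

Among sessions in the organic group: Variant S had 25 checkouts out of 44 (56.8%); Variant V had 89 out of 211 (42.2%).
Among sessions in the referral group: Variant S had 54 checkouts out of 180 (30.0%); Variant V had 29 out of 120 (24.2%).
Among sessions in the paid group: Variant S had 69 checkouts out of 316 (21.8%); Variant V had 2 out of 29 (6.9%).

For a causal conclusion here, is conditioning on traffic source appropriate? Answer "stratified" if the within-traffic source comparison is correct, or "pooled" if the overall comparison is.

The traffic source-specific comparison favours Variant S throughout, but the pooled figures favour Variant V. The question is whether to condition on traffic source.
Traffic source is recorded after the variant and is itself shifted by it — it sits on the causal path from variant to outcome. Conditioning on a mediator would strip out part of the effect we want; the pooled comparison gives the total causal effect.
Pooled: Variant S 27.4% vs Variant V 33.3%; Variant V is higher overall.

pooled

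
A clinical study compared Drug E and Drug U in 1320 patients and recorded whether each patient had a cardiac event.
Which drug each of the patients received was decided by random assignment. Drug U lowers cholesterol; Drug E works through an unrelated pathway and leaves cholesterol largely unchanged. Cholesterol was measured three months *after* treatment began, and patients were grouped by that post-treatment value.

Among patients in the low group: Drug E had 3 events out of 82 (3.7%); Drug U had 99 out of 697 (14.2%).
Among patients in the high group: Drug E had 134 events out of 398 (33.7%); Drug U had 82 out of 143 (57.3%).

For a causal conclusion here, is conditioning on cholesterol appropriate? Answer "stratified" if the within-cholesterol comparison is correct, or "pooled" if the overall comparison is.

pooled

Cholesterol lies on the pathway drug → cholesterol → outcome, so adjusting for it blocks the indirect effect. For the total causal effect of drug, use the unadjusted pooled rates.
Pooled: Drug E 28.5% vs Drug U 21.5%; Drug U is lower overall.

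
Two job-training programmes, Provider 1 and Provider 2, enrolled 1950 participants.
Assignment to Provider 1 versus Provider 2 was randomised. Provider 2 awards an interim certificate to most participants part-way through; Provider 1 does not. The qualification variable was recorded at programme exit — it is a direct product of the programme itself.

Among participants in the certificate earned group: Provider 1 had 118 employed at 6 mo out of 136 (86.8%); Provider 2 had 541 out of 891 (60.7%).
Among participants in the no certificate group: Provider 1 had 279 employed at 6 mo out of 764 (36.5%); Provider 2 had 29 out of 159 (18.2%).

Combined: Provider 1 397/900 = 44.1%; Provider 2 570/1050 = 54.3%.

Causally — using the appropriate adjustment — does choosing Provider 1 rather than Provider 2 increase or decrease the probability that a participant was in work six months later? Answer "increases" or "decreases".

Qualification attained during the programme here is a post-treatment variable shaped by the programme; conditioning on it would introduce bias rather than remove it. The overall comparison is the causal one.
Pooled: Provider 1 44.1% vs Provider 2 54.3%; Provider 2 is higher overall.

decreases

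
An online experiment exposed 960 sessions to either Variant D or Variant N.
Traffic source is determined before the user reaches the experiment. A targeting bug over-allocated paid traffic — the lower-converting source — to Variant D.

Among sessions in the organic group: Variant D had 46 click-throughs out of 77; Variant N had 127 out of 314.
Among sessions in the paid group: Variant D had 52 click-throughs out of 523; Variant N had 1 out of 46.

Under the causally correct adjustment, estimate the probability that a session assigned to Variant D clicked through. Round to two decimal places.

Nothing the variant does changes traffic source; the imbalance is an allocation artefact. With traffic source also predicting the outcome, the pooled figure is confounded, and the within-stratum comparison is the causal one.
Standardising Variant D to the population traffic source mix: 0.407·46/77 + 0.593·52/523 = 0.302.

0.30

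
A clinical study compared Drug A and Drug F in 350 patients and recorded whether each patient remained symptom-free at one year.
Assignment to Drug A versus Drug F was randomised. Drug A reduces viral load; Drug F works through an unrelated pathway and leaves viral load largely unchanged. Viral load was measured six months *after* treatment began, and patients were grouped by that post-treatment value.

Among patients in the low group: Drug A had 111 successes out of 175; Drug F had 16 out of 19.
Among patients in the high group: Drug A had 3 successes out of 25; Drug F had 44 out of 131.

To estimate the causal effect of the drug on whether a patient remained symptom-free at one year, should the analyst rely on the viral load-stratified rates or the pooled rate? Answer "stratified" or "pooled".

Drug F is higher inside every viral load stratum but Drug A is higher in aggregate. Whether to stratify depends on how viral load relates to the drug.
Stratifying would compare drugs among patients the drugs themselves sorted into viral load groups — a form of selection on an intermediate. The unconditioned pooled rates give the total causal effect.
Pooled: Drug A 57.0% vs Drug F 40.0%; Drug A is higher overall.

pooled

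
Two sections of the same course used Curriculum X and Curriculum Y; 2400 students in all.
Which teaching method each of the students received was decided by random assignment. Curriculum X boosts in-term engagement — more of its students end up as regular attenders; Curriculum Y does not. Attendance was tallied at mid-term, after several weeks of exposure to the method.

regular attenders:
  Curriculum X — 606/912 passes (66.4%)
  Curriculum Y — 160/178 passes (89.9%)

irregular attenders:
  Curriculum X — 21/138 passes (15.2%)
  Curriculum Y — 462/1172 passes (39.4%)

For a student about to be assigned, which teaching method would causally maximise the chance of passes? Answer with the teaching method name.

Curriculum X

The mid-term attendance-specific comparison favours Curriculum Y throughout, but the pooled figures favour Curriculum X. The question is whether to condition on mid-term attendance.
Mid-term attendance is downstream of the teaching method. One should not condition on a consequence of treatment, so the overall rates are the right comparison.
Pooled: Curriculum X 59.7% vs Curriculum Y 46.1%; Curriculum X is higher overall.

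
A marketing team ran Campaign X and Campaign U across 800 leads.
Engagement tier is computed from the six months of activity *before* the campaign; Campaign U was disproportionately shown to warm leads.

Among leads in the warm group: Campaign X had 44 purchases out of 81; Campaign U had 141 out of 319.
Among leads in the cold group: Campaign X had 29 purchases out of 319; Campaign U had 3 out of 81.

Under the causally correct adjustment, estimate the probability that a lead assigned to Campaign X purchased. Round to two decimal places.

Campaign X is higher inside every engagement tier stratum but Campaign U is higher in aggregate. Whether to stratify depends on how engagement tier relates to the campaign.
Since engagement tier is a pre-existing factor (not a product of the campaign) and it affects the outcome on its own, it is a confounder. The stratified rates, not the pooled rate, identify the causal effect.
Standardising Campaign X to the population engagement tier mix: 0.500·44/81 + 0.500·29/319 = 0.317.

0.32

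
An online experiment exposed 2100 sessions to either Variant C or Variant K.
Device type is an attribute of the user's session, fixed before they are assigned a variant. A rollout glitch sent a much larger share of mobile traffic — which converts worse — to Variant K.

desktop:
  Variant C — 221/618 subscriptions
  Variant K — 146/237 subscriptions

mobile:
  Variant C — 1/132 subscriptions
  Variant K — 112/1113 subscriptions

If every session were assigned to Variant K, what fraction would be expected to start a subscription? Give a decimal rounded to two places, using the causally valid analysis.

0.31

Since device type is a pre-existing factor (not a product of the variant) and it affects the outcome on its own, it is a confounder. The stratified rates, not the pooled rate, identify the causal effect.
Standardising Variant K to the population device type mix: 0.407·146/237 + 0.593·112/1113 = 0.310.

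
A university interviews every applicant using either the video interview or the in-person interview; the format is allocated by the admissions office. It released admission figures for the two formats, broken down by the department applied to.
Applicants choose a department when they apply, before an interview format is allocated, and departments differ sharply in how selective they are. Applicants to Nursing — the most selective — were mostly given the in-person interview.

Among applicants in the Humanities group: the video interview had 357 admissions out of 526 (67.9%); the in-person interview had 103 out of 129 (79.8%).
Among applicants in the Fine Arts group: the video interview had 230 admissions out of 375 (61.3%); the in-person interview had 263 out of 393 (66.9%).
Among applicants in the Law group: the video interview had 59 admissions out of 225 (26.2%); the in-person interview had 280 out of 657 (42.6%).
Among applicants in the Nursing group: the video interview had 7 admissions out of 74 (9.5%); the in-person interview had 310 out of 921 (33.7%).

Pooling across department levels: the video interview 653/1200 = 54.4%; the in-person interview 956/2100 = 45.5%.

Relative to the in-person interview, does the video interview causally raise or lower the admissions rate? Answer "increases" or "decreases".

decreases

Nothing the interview format does changes department; the imbalance is an allocation artefact. With department also predicting the outcome, the pooled figure is confounded, and the within-stratum comparison is the causal one.
Within each level — Humanities: 67.9% vs 79.8%; Fine Arts: 61.3% vs 66.9%; Law: 26.2% vs 42.6%; Nursing: 9.5% vs 33.7% — the in-person interview is higher every time.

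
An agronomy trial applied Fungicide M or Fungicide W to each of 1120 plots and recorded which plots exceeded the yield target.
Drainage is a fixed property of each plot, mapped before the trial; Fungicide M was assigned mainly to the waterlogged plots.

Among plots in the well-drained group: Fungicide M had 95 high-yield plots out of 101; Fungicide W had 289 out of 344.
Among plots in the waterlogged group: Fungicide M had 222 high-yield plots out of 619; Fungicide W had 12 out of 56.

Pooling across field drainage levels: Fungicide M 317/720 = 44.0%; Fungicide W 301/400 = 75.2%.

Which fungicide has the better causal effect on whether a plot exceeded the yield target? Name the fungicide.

The stratified and pooled comparisons disagree (Fungicide M wins within each field drainage; Fungicide W wins overall), so the answer turns on the causal role of field drainage.
Nothing the fungicide does changes field drainage; the imbalance is an allocation artefact. With field drainage also predicting the outcome, the pooled figure is confounded, and the within-stratum comparison is the causal one.
Within each level — well-drained: 94.1% vs 84.0%; waterlogged: 35.9% vs 21.4% — Fungicide M is higher every time.

Fungicide M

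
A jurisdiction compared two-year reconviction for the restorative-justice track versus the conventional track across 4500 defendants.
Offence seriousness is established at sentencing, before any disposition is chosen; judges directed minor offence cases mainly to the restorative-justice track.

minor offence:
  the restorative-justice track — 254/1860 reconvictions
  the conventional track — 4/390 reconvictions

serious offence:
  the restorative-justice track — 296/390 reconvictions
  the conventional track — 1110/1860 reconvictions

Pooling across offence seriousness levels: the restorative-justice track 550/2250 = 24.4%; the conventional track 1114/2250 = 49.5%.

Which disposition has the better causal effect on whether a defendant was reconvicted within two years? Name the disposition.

the conventional track

Offence seriousness is set before the disposition has any effect — it is not caused by the disposition — and it independently drives the outcome. That makes it a confounder, so the causal comparison is within offence seriousness levels.
Within each level — minor offence: 13.7% vs 1.0%; serious offence: 75.9% vs 59.7% — the conventional track is lower every time.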